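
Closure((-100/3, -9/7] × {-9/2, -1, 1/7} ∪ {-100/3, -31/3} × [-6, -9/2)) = ({-100/3, -31/3} × [-6, -9/2]) ∪ ([-100/3, -9/7] × {-9/2, -1, 1/7})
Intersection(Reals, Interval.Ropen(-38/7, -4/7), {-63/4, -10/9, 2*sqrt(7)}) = {-10/9}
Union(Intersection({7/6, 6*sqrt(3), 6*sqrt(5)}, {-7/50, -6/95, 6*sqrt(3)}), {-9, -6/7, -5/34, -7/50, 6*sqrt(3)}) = {-9, -6/7, -5/34, -7/50, 6*sqrt(3)}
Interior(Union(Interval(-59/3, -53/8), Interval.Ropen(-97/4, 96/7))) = Interval.open(-97/4, 96/7)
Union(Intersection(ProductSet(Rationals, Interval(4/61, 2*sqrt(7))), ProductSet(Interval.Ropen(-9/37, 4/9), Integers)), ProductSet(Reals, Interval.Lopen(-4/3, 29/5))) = ProductSet(Reals, Interval.Lopen(-4/3, 29/5))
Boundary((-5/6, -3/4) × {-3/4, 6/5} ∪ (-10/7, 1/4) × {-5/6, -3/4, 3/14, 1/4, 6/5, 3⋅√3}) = [-10/7, 1/4] × {-5/6, -3/4, 3/14, 1/4, 6/5, 3⋅√3}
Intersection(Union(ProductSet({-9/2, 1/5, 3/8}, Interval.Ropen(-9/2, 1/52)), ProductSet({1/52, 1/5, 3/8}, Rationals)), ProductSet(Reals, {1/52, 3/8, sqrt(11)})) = ProductSet({1/52, 1/5, 3/8}, {1/52, 3/8})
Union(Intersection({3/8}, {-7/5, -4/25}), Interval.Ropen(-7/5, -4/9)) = Interval.Ropen(-7/5, -4/9)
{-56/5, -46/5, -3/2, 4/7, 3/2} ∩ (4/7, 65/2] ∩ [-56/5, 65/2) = {3/2}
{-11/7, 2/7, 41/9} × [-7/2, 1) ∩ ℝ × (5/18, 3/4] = {-11/7, 2/7, 41/9} × (5/18, 3/4]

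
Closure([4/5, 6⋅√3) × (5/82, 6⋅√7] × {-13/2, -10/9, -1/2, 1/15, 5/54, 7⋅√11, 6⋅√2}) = (({4/5, 6⋅√3} × [5/82, 6⋅√7]) ∪ ([4/5, 6⋅√3] × {5/82, 6⋅√7}) ∪ ([4/5, 6⋅√3) × (5/82, 6⋅√7])) × {-13/2, -10/9, -1/2, 1/15, 5/54, 7⋅√11, 6⋅√2}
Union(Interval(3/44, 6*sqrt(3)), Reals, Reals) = Interval(-oo, oo)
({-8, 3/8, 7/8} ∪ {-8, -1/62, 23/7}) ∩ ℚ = {-8, -1/62, 3/8, 7/8, 23/7}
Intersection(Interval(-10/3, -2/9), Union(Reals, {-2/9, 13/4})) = Interval(-10/3, -2/9)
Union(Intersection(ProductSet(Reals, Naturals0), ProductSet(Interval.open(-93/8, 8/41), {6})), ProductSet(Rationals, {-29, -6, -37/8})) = Union(ProductSet(Interval.open(-93/8, 8/41), {6}), ProductSet(Rationals, {-29, -6, -37/8}))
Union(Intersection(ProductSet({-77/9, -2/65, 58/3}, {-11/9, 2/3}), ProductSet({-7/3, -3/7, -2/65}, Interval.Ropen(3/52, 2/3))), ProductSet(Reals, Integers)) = ProductSet(Reals, Integers)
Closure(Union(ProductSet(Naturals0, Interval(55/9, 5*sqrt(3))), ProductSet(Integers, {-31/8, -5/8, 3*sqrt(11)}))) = Union(ProductSet(Integers, {-31/8, -5/8, 3*sqrt(11)}), ProductSet(Naturals0, Interval(55/9, 5*sqrt(3))))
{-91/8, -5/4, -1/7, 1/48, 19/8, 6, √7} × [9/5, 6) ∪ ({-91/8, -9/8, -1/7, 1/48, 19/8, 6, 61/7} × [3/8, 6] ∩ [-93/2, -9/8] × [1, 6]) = ({-91/8, -9/8} × [1, 6]) ∪ ({-91/8, -5/4, -1/7, 1/48, 19/8, 6, √7} × [9/5, 6))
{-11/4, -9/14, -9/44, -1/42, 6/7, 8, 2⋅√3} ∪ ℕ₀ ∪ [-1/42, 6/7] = {-11/4, -9/14, -9/44, 2⋅√3} ∪ [-1/42, 6/7] ∪ ℕ₀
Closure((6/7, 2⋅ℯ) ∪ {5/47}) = {5/47} ∪ [6/7, 2⋅ℯ]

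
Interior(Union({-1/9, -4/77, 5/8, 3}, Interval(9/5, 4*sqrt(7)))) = Interval.open(9/5, 4*sqrt(7))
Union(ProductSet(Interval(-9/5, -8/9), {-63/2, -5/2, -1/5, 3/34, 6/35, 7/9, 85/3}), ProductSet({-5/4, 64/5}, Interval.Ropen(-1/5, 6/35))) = Union(ProductSet({-5/4, 64/5}, Interval.Ropen(-1/5, 6/35)), ProductSet(Interval(-9/5, -8/9), {-63/2, -5/2, -1/5, 3/34, 6/35, 7/9, 85/3}))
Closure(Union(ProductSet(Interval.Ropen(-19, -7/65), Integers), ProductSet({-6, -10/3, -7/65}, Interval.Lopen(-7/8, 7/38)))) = Union(ProductSet({-6, -10/3, -7/65}, Interval(-7/8, 7/38)), ProductSet(Interval(-19, -7/65), Integers))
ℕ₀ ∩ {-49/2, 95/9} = ∅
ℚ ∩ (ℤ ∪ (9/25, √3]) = ℤ ∪ (ℚ ∩ (9/25, √3])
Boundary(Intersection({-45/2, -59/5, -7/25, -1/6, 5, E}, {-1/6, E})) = {-1/6, E}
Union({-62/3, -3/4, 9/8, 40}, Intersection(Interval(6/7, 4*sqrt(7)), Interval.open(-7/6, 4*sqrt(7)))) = Union({-62/3, -3/4, 40}, Interval.Ropen(6/7, 4*sqrt(7)))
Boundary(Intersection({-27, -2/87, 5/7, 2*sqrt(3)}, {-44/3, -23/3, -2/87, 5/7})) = {-2/87, 5/7}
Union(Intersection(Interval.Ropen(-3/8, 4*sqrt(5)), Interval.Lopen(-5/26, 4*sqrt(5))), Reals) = Interval(-oo, oo)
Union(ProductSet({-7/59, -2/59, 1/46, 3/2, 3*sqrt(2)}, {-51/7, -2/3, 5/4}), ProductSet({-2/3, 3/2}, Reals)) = Union(ProductSet({-2/3, 3/2}, Reals), ProductSet({-7/59, -2/59, 1/46, 3/2, 3*sqrt(2)}, {-51/7, -2/3, 5/4}))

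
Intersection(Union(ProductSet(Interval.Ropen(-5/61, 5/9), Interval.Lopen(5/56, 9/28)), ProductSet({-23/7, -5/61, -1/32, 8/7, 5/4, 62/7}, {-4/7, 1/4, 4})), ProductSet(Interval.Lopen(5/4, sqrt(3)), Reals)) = EmptySet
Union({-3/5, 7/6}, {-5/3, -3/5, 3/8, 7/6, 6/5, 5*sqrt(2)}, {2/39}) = {-5/3, -3/5, 2/39, 3/8, 7/6, 6/5, 5*sqrt(2)}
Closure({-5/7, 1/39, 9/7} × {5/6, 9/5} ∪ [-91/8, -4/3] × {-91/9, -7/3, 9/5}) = ({-5/7, 1/39, 9/7} × {5/6, 9/5}) ∪ ([-91/8, -4/3] × {-91/9, -7/3, 9/5})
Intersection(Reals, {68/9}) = {68/9}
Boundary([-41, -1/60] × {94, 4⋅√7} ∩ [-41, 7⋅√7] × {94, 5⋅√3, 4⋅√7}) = [-41, -1/60] × {94, 4⋅√7}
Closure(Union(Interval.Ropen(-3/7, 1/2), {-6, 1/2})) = Union({-6}, Interval(-3/7, 1/2))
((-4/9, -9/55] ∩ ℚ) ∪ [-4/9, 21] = [-4/9, 21] ∪ (ℚ ∩ (-4/9, -9/55])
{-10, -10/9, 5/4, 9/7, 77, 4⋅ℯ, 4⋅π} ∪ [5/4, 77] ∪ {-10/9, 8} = {-10, -10/9} ∪ [5/4, 77]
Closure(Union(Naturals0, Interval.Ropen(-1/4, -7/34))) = Union(Complement(Naturals0, Interval.open(-1/4, -7/34)), Interval(-1/4, -7/34), Naturals0)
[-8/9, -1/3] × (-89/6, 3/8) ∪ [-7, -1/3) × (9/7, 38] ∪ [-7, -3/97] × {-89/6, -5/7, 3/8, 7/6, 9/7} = ([-7, -1/3) × (9/7, 38]) ∪ ([-8/9, -1/3] × (-89/6, 3/8)) ∪ ([-7, -3/97] × {-89/6, -5/7, 3/8, 7/6, 9/7})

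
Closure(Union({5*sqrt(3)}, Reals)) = Reals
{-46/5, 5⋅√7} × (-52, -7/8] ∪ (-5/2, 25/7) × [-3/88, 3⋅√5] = ({-46/5, 5⋅√7} × (-52, -7/8]) ∪ ((-5/2, 25/7) × [-3/88, 3⋅√5])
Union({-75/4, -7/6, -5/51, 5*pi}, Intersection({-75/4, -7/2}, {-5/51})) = {-75/4, -7/6, -5/51, 5*pi}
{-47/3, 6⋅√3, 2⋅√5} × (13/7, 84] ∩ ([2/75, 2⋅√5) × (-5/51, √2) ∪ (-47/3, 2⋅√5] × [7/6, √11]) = {2⋅√5} × (13/7, √11]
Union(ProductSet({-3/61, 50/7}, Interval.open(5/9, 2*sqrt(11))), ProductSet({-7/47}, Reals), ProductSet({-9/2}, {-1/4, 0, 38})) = Union(ProductSet({-9/2}, {-1/4, 0, 38}), ProductSet({-7/47}, Reals), ProductSet({-3/61, 50/7}, Interval.open(5/9, 2*sqrt(11))))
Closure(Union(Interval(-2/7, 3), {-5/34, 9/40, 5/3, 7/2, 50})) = Union({7/2, 50}, Interval(-2/7, 3))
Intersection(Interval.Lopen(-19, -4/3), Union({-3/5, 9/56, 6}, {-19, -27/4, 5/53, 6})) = {-27/4}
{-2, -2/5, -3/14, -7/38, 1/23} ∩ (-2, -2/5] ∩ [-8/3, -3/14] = {-2/5}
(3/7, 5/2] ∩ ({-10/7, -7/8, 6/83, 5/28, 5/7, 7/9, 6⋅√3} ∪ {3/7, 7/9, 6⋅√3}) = {5/7, 7/9}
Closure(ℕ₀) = ℕ₀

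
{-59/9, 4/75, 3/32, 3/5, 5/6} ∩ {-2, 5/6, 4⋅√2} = {5/6}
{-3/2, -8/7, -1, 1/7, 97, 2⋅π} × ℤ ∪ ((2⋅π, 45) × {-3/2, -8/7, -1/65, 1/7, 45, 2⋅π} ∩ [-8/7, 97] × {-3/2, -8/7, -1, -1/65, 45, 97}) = ({-3/2, -8/7, -1, 1/7, 97, 2⋅π} × ℤ) ∪ ((2⋅π, 45) × {-3/2, -8/7, -1/65, 45})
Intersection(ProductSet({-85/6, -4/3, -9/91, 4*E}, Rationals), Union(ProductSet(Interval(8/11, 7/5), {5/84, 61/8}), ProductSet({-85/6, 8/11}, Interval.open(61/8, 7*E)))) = ProductSet({-85/6}, Intersection(Interval.open(61/8, 7*E), Rationals))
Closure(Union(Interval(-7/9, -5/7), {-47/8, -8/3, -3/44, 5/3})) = Union({-47/8, -8/3, -3/44, 5/3}, Interval(-7/9, -5/7))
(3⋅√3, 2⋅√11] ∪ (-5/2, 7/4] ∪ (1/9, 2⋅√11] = (-5/2, 2⋅√11]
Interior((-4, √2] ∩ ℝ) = (-4, √2)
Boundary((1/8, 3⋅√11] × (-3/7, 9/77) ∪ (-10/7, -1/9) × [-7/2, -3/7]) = ({-10/7, -1/9} × [-7/2, -3/7]) ∪ ([-10/7, -1/9] × {-7/2, -3/7}) ∪ ({1/8, 3⋅√11} × [-3/7, 9/77]) ∪ ([1/8, 3⋅√11] × {-3/7, 9/77})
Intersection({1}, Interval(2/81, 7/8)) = EmptySet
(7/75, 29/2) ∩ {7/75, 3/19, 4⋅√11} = {3/19, 4⋅√11}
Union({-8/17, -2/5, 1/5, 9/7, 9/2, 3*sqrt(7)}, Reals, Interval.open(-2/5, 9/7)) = Interval(-oo, oo)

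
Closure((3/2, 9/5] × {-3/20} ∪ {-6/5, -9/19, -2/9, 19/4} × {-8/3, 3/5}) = ([3/2, 9/5] × {-3/20}) ∪ ({-6/5, -9/19, -2/9, 19/4} × {-8/3, 3/5})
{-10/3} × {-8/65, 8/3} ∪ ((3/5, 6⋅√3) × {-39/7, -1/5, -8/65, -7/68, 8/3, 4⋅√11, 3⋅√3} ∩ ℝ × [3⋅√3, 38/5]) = ({-10/3} × {-8/65, 8/3}) ∪ ((3/5, 6⋅√3) × {3⋅√3})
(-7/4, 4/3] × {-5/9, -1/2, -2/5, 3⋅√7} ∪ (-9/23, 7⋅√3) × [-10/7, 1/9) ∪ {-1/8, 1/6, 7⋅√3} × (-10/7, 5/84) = ({-1/8, 1/6, 7⋅√3} × (-10/7, 5/84)) ∪ ((-7/4, 4/3] × {-5/9, -1/2, -2/5, 3⋅√7}) ∪ ((-9/23, 7⋅√3) × [-10/7, 1/9))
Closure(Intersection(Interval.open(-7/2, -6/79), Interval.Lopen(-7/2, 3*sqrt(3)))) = Interval(-7/2, -6/79)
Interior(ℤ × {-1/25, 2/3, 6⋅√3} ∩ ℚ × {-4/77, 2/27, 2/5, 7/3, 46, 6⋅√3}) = ∅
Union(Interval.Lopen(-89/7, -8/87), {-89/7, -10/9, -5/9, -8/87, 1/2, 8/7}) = Union({1/2, 8/7}, Interval(-89/7, -8/87))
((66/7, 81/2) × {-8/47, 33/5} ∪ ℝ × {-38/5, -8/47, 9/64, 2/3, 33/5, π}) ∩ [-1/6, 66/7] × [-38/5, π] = [-1/6, 66/7] × {-38/5, -8/47, 9/64, 2/3, π}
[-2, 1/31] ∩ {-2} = {-2}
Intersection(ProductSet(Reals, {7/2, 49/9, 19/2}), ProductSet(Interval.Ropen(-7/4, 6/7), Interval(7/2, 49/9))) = ProductSet(Interval.Ropen(-7/4, 6/7), {7/2, 49/9})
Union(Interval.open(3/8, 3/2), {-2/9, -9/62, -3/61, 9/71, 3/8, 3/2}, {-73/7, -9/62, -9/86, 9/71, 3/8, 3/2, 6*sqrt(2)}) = Union({-73/7, -2/9, -9/62, -9/86, -3/61, 9/71, 6*sqrt(2)}, Interval(3/8, 3/2))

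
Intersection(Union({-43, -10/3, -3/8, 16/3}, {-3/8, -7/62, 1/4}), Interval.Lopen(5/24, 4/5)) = {1/4}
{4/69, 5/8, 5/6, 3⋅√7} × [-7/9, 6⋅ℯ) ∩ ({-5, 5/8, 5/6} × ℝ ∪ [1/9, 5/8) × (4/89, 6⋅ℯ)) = {5/8, 5/6} × [-7/9, 6⋅ℯ)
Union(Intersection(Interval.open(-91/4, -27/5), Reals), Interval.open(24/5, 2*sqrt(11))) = Union(Interval.open(-91/4, -27/5), Interval.open(24/5, 2*sqrt(11)))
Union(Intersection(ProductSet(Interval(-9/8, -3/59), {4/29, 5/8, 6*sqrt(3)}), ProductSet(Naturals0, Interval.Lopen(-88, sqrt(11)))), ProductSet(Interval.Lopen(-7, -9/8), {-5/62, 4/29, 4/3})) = ProductSet(Interval.Lopen(-7, -9/8), {-5/62, 4/29, 4/3})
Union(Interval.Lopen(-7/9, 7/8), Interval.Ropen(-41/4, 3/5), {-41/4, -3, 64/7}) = Union({64/7}, Interval(-41/4, 7/8))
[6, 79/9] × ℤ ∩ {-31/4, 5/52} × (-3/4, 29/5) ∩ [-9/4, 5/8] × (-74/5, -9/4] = ∅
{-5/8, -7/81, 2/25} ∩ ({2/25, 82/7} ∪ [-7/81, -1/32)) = {-7/81, 2/25}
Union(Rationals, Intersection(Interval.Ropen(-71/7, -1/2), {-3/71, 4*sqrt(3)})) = Rationals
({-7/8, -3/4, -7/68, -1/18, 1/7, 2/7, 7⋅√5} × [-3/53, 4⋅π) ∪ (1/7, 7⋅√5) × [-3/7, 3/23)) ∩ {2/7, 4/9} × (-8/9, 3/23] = ({2/7} × [-3/53, 3/23]) ∪ ({2/7, 4/9} × [-3/7, 3/23))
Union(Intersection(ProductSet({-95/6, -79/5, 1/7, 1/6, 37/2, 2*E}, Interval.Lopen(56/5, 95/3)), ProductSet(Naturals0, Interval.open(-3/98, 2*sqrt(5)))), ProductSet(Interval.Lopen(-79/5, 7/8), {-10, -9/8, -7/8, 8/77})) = ProductSet(Interval.Lopen(-79/5, 7/8), {-10, -9/8, -7/8, 8/77})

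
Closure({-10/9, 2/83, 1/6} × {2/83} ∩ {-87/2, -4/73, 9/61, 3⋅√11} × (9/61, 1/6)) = ∅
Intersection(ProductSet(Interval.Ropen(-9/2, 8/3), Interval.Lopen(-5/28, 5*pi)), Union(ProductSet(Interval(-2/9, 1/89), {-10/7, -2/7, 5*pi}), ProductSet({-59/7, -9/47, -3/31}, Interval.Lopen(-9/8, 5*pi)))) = Union(ProductSet({-9/47, -3/31}, Interval.Lopen(-5/28, 5*pi)), ProductSet(Interval(-2/9, 1/89), {5*pi}))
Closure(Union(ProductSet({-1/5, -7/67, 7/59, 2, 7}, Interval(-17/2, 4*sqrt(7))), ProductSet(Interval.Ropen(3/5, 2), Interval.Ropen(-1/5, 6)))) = Union(ProductSet({3/5, 2}, Interval(-1/5, 6)), ProductSet({-1/5, -7/67, 7/59, 2, 7}, Interval(-17/2, 4*sqrt(7))), ProductSet(Interval(3/5, 2), {-1/5, 6}), ProductSet(Interval.Ropen(3/5, 2), Interval.Ropen(-1/5, 6)))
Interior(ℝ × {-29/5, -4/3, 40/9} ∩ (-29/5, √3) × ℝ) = ∅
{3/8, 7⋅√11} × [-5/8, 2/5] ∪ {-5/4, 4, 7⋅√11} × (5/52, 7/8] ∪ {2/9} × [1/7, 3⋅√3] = ({2/9} × [1/7, 3⋅√3]) ∪ ({3/8, 7⋅√11} × [-5/8, 2/5]) ∪ ({-5/4, 4, 7⋅√11} × (5/52, 7/8])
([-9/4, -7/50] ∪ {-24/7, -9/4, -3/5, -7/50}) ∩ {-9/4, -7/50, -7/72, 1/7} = {-9/4, -7/50}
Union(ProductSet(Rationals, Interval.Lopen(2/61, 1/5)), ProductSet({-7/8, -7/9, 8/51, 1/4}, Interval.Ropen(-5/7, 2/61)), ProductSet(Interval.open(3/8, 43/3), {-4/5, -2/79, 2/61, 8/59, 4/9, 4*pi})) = Union(ProductSet({-7/8, -7/9, 8/51, 1/4}, Interval.Ropen(-5/7, 2/61)), ProductSet(Interval.open(3/8, 43/3), {-4/5, -2/79, 2/61, 8/59, 4/9, 4*pi}), ProductSet(Rationals, Interval.Lopen(2/61, 1/5)))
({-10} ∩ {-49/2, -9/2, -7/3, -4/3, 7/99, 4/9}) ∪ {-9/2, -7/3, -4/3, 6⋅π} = {-9/2, -7/3, -4/3, 6⋅π}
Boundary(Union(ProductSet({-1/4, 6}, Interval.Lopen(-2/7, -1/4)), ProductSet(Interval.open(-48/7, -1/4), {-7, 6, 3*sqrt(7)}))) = Union(ProductSet({-1/4, 6}, Interval(-2/7, -1/4)), ProductSet(Interval(-48/7, -1/4), {-7, 6, 3*sqrt(7)}))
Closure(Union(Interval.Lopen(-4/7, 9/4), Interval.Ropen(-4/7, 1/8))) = Interval(-4/7, 9/4)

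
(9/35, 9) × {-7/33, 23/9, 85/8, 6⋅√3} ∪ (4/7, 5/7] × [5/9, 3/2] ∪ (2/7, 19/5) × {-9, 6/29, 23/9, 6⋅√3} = ((4/7, 5/7] × [5/9, 3/2]) ∪ ((9/35, 9) × {-7/33, 23/9, 85/8, 6⋅√3}) ∪ ((2/7, 19/5) × {-9, 6/29, 23/9, 6⋅√3})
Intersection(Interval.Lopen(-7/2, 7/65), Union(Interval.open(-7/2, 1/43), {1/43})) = Interval.Lopen(-7/2, 1/43)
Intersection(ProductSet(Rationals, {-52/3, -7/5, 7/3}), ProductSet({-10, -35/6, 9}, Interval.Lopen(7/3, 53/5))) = EmptySet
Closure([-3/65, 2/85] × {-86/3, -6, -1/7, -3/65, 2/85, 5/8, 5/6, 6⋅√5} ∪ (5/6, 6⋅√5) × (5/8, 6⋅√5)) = ({5/6, 6⋅√5} × [5/8, 6⋅√5]) ∪ ([5/6, 6⋅√5] × {5/8, 6⋅√5}) ∪ ([-3/65, 2/85] × {-86/3, -6, -1/7, -3/65, 2/85, 5/8, 5/6, 6⋅√5}) ∪ ((5/6, 6⋅√5) × (5/8, 6⋅√5))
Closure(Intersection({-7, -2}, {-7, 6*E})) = {-7}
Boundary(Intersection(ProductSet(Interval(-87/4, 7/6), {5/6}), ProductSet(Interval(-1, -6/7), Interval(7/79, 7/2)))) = ProductSet(Interval(-1, -6/7), {5/6})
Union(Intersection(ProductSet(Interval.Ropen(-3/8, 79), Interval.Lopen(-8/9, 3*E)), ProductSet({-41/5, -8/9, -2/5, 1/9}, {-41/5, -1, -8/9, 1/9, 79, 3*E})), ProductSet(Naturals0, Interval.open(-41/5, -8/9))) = Union(ProductSet({1/9}, {1/9, 3*E}), ProductSet(Naturals0, Interval.open(-41/5, -8/9)))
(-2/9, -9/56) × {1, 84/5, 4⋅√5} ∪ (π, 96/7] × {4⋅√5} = ((π, 96/7] × {4⋅√5}) ∪ ((-2/9, -9/56) × {1, 84/5, 4⋅√5})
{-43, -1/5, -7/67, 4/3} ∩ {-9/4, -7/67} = {-7/67}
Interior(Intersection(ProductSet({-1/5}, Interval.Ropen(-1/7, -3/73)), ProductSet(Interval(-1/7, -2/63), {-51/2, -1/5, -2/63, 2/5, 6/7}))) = EmptySet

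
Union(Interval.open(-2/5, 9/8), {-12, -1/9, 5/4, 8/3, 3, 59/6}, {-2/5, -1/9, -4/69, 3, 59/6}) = Union({-12, 5/4, 8/3, 3, 59/6}, Interval.Ropen(-2/5, 9/8))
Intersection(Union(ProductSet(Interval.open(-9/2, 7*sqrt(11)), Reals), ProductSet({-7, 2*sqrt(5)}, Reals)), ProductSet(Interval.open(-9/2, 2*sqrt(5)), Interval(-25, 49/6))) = ProductSet(Interval.open(-9/2, 2*sqrt(5)), Interval(-25, 49/6))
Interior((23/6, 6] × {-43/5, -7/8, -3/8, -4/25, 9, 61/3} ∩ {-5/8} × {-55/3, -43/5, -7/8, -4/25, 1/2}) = ∅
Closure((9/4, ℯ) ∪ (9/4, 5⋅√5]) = [9/4, 5⋅√5]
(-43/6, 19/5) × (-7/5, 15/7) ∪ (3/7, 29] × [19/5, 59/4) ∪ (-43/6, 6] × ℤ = ((-43/6, 6] × ℤ) ∪ ((-43/6, 19/5) × (-7/5, 15/7)) ∪ ((3/7, 29] × [19/5, 59/4))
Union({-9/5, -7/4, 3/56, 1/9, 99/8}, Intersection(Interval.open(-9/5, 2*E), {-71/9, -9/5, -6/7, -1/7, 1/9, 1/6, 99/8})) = {-9/5, -7/4, -6/7, -1/7, 3/56, 1/9, 1/6, 99/8}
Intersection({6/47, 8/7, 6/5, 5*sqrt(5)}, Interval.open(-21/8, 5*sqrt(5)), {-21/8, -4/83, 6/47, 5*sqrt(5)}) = {6/47}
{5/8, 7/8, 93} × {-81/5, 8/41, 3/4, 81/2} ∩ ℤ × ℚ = {93} × {-81/5, 8/41, 3/4, 81/2}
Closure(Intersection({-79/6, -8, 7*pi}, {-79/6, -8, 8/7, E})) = {-79/6, -8}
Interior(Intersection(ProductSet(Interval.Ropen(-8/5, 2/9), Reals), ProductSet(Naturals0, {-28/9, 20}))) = EmptySet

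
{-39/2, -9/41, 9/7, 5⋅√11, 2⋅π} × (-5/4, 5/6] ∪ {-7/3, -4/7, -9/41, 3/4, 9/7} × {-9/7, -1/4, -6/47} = ({-7/3, -4/7, -9/41, 3/4, 9/7} × {-9/7, -1/4, -6/47}) ∪ ({-39/2, -9/41, 9/7, 5⋅√11, 2⋅π} × (-5/4, 5/6])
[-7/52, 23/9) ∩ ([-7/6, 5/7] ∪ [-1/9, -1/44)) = [-7/52, 5/7]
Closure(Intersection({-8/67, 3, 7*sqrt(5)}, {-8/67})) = {-8/67}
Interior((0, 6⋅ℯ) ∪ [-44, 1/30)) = (-44, 6⋅ℯ)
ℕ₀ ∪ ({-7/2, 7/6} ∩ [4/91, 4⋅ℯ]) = ℕ₀ ∪ {7/6}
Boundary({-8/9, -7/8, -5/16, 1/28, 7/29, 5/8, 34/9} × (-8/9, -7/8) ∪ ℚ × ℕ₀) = (ℝ × ℕ₀) ∪ ({-8/9, -7/8, -5/16, 1/28, 7/29, 5/8, 34/9} × [-8/9, -7/8])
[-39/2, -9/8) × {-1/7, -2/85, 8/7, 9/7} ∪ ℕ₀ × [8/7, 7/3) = (ℕ₀ × [8/7, 7/3)) ∪ ([-39/2, -9/8) × {-1/7, -2/85, 8/7, 9/7})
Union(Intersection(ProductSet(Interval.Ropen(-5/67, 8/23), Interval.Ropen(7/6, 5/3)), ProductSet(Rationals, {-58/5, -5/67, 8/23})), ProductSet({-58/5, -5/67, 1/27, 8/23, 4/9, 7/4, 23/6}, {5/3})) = ProductSet({-58/5, -5/67, 1/27, 8/23, 4/9, 7/4, 23/6}, {5/3})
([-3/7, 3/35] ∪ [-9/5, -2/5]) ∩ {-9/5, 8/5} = {-9/5}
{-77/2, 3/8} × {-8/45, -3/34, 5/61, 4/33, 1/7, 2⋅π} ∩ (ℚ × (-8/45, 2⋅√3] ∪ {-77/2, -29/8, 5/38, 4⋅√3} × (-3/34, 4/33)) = {-77/2, 3/8} × {-3/34, 5/61, 4/33, 1/7}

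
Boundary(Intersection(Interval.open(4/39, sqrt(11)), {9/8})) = {9/8}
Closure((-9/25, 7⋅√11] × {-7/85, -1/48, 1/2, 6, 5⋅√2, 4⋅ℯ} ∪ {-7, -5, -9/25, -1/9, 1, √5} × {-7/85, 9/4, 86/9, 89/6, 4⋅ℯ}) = ({-7, -5, -9/25, -1/9, 1, √5} × {-7/85, 9/4, 86/9, 89/6, 4⋅ℯ}) ∪ ([-9/25, 7⋅√11] × {-7/85, -1/48, 1/2, 6, 5⋅√2, 4⋅ℯ})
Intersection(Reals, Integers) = Integers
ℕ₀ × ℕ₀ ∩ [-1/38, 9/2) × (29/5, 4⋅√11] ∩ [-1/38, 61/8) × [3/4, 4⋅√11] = {0, 1, …, 4} × {6, 7, …, 13}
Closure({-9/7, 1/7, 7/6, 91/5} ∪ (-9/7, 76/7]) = [-9/7, 76/7] ∪ {91/5}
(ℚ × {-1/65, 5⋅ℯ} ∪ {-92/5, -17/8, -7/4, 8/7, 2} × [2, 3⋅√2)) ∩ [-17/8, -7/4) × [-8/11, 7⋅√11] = ({-17/8} × [2, 3⋅√2)) ∪ ((ℚ ∩ [-17/8, -7/4)) × {-1/65, 5⋅ℯ})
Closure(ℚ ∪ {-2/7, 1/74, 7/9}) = ℝ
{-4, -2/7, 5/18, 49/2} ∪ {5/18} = {-4, -2/7, 5/18, 49/2}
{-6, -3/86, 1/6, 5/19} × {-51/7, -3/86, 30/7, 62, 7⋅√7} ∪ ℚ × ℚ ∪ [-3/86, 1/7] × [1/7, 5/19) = (ℚ × ℚ) ∪ ([-3/86, 1/7] × [1/7, 5/19)) ∪ ({-6, -3/86, 1/6, 5/19} × {-51/7, -3/86, 30/7, 62, 7⋅√7})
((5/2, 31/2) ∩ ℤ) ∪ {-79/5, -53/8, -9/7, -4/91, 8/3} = {-79/5, -53/8, -9/7, -4/91, 8/3} ∪ {3, 4, …, 15}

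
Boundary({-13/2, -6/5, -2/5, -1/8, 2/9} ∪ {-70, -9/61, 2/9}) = {-70, -13/2, -6/5, -2/5, -9/61, -1/8, 2/9}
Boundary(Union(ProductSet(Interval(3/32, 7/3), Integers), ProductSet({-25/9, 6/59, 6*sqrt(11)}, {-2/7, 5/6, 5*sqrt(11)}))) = Union(ProductSet({-25/9, 6/59, 6*sqrt(11)}, {-2/7, 5/6, 5*sqrt(11)}), ProductSet(Interval(3/32, 7/3), Integers))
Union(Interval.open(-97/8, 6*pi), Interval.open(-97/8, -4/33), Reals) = Interval(-oo, oo)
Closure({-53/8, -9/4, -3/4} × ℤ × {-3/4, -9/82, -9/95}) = {-53/8, -9/4, -3/4} × ℤ × {-3/4, -9/82, -9/95}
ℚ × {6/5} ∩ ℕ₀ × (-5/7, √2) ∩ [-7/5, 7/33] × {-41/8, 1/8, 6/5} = {0} × {6/5}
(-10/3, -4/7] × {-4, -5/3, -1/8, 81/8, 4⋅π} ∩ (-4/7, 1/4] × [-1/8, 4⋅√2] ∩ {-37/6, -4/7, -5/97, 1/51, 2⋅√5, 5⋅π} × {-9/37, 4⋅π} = ∅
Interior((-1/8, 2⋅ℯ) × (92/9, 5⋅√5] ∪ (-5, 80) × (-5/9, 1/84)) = ((-5, 80) × (-5/9, 1/84)) ∪ ((-1/8, 2⋅ℯ) × (92/9, 5⋅√5))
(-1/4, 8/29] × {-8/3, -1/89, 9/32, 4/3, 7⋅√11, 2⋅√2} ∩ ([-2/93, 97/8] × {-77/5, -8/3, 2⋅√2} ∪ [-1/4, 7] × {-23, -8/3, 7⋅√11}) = ((-1/4, 8/29] × {-8/3, 7⋅√11}) ∪ ([-2/93, 8/29] × {-8/3, 2⋅√2})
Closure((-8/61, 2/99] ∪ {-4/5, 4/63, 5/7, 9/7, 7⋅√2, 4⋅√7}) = {-4/5, 4/63, 5/7, 9/7, 7⋅√2, 4⋅√7} ∪ [-8/61, 2/99]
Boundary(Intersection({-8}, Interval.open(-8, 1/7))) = EmptySet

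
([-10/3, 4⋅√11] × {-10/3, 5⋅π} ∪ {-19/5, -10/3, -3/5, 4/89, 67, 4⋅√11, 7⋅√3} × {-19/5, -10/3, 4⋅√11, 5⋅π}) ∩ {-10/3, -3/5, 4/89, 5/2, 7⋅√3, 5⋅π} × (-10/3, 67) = ({-10/3, -3/5, 4/89, 5/2, 7⋅√3} × {5⋅π}) ∪ ({-10/3, -3/5, 4/89, 7⋅√3} × {4⋅√11, 5⋅π})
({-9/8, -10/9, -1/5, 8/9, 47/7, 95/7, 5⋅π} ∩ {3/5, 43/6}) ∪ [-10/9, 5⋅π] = [-10/9, 5⋅π]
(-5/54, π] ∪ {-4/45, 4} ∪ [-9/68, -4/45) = [-9/68, π] ∪ {4}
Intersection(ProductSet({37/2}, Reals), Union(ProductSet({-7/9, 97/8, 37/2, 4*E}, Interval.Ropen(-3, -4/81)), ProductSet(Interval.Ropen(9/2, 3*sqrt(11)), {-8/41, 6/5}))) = ProductSet({37/2}, Interval.Ropen(-3, -4/81))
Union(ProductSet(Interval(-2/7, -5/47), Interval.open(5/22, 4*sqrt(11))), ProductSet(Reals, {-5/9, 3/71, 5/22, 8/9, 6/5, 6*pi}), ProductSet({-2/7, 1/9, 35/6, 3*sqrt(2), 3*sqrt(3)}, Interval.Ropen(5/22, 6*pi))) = Union(ProductSet({-2/7, 1/9, 35/6, 3*sqrt(2), 3*sqrt(3)}, Interval.Ropen(5/22, 6*pi)), ProductSet(Interval(-2/7, -5/47), Interval.open(5/22, 4*sqrt(11))), ProductSet(Reals, {-5/9, 3/71, 5/22, 8/9, 6/5, 6*pi}))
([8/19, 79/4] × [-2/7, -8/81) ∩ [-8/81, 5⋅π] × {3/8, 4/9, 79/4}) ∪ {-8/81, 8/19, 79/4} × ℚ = {-8/81, 8/19, 79/4} × ℚ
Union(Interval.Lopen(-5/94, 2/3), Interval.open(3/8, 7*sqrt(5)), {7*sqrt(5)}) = Interval.Lopen(-5/94, 7*sqrt(5))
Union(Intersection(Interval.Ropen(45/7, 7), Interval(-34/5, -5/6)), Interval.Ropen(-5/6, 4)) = Interval.Ropen(-5/6, 4)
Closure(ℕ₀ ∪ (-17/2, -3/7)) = [-17/2, -3/7] ∪ ℕ₀ ∪ (ℕ₀ \ (-17/2, -3/7))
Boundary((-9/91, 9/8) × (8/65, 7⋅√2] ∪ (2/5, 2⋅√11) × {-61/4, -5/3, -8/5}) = ({-9/91, 9/8} × [8/65, 7⋅√2]) ∪ ([-9/91, 9/8] × {8/65, 7⋅√2}) ∪ ([2/5, 2⋅√11] × {-61/4, -5/3, -8/5})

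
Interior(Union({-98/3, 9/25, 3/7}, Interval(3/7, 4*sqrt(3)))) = Interval.open(3/7, 4*sqrt(3))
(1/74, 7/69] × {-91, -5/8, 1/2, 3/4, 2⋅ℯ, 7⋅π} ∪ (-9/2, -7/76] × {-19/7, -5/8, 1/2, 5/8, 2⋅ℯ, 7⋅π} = ((-9/2, -7/76] × {-19/7, -5/8, 1/2, 5/8, 2⋅ℯ, 7⋅π}) ∪ ((1/74, 7/69] × {-91, -5/8, 1/2, 3/4, 2⋅ℯ, 7⋅π})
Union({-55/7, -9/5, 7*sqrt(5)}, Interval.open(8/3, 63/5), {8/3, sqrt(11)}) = Union({-55/7, -9/5, 7*sqrt(5)}, Interval.Ropen(8/3, 63/5))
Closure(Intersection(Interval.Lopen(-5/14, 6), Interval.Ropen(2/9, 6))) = Interval(2/9, 6)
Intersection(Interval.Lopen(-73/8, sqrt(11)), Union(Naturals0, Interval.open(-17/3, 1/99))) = Union(Interval.open(-17/3, 1/99), Range(0, 4, 1))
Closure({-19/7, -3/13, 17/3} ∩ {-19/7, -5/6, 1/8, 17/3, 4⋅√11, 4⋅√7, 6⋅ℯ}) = {-19/7, 17/3}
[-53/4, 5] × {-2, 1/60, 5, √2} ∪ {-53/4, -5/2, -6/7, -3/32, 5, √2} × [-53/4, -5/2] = ([-53/4, 5] × {-2, 1/60, 5, √2}) ∪ ({-53/4, -5/2, -6/7, -3/32, 5, √2} × [-53/4, -5/2])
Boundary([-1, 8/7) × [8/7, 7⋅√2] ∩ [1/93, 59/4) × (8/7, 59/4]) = ({1/93, 8/7} × [8/7, 7⋅√2]) ∪ ([1/93, 8/7] × {8/7, 7⋅√2})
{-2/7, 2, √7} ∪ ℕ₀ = {-2/7, √7} ∪ ℕ₀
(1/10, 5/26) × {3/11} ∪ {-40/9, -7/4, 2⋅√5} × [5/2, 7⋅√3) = ((1/10, 5/26) × {3/11}) ∪ ({-40/9, -7/4, 2⋅√5} × [5/2, 7⋅√3))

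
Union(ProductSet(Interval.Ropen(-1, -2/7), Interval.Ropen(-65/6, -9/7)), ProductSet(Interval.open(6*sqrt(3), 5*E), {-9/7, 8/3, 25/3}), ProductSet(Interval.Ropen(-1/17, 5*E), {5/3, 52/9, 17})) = Union(ProductSet(Interval.Ropen(-1, -2/7), Interval.Ropen(-65/6, -9/7)), ProductSet(Interval.Ropen(-1/17, 5*E), {5/3, 52/9, 17}), ProductSet(Interval.open(6*sqrt(3), 5*E), {-9/7, 8/3, 25/3}))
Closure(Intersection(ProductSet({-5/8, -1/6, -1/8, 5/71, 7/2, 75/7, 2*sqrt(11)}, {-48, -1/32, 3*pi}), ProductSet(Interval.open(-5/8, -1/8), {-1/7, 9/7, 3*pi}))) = ProductSet({-1/6}, {3*pi})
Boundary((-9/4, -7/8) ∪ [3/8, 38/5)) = {-9/4, -7/8, 3/8, 38/5}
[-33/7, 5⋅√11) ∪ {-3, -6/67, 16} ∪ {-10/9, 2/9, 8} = [-33/7, 5⋅√11)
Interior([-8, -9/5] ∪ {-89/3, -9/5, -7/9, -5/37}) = (-8, -9/5)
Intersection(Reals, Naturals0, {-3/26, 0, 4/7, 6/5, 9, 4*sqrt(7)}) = {0, 9}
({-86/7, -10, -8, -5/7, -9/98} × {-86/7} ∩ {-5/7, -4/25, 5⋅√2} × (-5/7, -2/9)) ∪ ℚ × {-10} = ℚ × {-10}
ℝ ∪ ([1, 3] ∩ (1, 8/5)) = (-∞, ∞)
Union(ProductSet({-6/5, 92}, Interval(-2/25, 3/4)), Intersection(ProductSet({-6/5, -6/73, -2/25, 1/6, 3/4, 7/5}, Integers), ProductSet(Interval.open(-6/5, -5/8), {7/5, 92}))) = ProductSet({-6/5, 92}, Interval(-2/25, 3/4))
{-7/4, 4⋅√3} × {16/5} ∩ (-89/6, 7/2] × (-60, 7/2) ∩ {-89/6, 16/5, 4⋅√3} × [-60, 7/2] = ∅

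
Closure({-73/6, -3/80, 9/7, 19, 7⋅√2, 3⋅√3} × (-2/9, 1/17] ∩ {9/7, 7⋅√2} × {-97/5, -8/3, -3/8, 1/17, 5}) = {9/7, 7⋅√2} × {1/17}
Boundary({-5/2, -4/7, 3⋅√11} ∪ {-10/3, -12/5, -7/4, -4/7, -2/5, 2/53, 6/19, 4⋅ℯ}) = {-10/3, -5/2, -12/5, -7/4, -4/7, -2/5, 2/53, 6/19, 3⋅√11, 4⋅ℯ}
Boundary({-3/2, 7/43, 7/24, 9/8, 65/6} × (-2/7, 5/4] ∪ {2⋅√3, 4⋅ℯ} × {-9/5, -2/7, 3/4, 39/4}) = ({-3/2, 7/43, 7/24, 9/8, 65/6} × [-2/7, 5/4]) ∪ ({2⋅√3, 4⋅ℯ} × {-9/5, -2/7, 3/4, 39/4})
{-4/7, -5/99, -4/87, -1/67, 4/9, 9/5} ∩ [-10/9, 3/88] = {-4/7, -5/99, -4/87, -1/67}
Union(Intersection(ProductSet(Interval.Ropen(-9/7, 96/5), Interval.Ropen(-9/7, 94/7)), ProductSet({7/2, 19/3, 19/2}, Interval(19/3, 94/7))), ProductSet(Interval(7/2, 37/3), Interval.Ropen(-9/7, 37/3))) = Union(ProductSet({7/2, 19/3, 19/2}, Interval.Ropen(19/3, 94/7)), ProductSet(Interval(7/2, 37/3), Interval.Ropen(-9/7, 37/3)))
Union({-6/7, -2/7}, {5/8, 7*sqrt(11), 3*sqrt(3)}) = {-6/7, -2/7, 5/8, 7*sqrt(11), 3*sqrt(3)}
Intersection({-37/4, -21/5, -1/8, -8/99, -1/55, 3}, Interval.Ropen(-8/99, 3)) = {-8/99, -1/55}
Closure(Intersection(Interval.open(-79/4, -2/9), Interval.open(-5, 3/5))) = Interval(-5, -2/9)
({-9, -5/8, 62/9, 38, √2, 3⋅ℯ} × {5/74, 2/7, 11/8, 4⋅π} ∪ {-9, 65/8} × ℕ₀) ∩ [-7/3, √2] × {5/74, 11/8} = {-5/8, √2} × {5/74, 11/8}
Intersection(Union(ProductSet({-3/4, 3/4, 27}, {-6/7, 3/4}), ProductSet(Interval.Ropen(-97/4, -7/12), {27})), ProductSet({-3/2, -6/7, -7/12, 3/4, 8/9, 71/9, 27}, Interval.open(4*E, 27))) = EmptySet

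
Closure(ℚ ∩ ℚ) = ℝ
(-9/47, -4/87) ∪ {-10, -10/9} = {-10, -10/9} ∪ (-9/47, -4/87)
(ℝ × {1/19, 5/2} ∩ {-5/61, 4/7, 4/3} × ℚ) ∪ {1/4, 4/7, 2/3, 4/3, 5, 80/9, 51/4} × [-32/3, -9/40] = ({-5/61, 4/7, 4/3} × {1/19, 5/2}) ∪ ({1/4, 4/7, 2/3, 4/3, 5, 80/9, 51/4} × [-32/3, -9/40])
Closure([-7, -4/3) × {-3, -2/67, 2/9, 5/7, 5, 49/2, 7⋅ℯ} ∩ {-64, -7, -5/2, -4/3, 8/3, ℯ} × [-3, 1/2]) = {-7, -5/2} × {-3, -2/67, 2/9}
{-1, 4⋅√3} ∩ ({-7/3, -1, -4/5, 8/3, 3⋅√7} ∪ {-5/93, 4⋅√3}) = {-1, 4⋅√3}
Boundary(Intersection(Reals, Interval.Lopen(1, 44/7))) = {1, 44/7}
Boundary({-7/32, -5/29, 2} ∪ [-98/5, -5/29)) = {-98/5, -5/29, 2}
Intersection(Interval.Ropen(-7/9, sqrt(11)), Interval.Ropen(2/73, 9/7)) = Interval.Ropen(2/73, 9/7)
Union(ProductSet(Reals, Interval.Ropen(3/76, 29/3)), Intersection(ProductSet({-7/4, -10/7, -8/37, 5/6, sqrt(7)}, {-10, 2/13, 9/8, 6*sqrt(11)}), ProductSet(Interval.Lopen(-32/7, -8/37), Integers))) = Union(ProductSet({-7/4, -10/7, -8/37}, {-10}), ProductSet(Reals, Interval.Ropen(3/76, 29/3)))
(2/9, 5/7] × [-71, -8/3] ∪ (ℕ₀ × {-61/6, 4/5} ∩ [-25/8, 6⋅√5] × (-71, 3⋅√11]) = ({0, 1, …, 13} × {-61/6, 4/5}) ∪ ((2/9, 5/7] × [-71, -8/3])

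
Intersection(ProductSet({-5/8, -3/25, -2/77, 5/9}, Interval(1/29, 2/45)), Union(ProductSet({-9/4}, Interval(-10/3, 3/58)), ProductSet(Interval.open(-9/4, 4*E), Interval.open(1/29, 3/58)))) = ProductSet({-5/8, -3/25, -2/77, 5/9}, Interval.Lopen(1/29, 2/45))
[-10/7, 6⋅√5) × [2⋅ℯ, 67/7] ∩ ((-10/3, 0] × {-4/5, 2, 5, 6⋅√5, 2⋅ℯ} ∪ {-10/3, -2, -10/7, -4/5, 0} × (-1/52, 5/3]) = [-10/7, 0] × {2⋅ℯ}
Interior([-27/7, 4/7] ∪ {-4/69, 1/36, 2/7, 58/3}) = (-27/7, 4/7)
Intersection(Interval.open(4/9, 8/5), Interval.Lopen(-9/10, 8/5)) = Interval.open(4/9, 8/5)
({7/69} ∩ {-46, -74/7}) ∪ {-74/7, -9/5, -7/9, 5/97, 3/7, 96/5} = {-74/7, -9/5, -7/9, 5/97, 3/7, 96/5}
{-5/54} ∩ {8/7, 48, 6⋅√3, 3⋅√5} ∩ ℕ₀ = ∅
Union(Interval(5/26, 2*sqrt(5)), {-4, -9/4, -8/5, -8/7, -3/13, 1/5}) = Union({-4, -9/4, -8/5, -8/7, -3/13}, Interval(5/26, 2*sqrt(5)))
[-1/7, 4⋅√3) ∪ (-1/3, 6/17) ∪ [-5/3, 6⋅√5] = [-5/3, 6⋅√5]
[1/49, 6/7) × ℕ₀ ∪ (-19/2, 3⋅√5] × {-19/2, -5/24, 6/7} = ([1/49, 6/7) × ℕ₀) ∪ ((-19/2, 3⋅√5] × {-19/2, -5/24, 6/7})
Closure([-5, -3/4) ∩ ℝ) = [-5, -3/4]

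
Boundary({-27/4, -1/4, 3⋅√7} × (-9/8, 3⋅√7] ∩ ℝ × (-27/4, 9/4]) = {-27/4, -1/4, 3⋅√7} × [-9/8, 9/4]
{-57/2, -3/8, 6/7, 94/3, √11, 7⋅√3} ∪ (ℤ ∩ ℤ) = ℤ ∪ {-57/2, -3/8, 6/7, 94/3, √11, 7⋅√3}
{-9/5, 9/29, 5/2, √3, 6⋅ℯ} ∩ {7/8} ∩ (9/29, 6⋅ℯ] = ∅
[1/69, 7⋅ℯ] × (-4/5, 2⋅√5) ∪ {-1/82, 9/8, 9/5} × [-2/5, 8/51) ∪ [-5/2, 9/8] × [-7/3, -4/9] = ({-1/82, 9/8, 9/5} × [-2/5, 8/51)) ∪ ([-5/2, 9/8] × [-7/3, -4/9]) ∪ ([1/69, 7⋅ℯ] × (-4/5, 2⋅√5))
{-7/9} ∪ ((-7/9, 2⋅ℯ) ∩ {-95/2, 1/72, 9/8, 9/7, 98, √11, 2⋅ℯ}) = {-7/9, 1/72, 9/8, 9/7, √11}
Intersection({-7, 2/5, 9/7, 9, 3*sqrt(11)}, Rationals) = {-7, 2/5, 9/7, 9}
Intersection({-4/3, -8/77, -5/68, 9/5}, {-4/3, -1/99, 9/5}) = {-4/3, 9/5}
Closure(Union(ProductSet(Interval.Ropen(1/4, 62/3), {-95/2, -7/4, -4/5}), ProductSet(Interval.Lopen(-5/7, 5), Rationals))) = Union(ProductSet(Interval(-5/7, 5), Reals), ProductSet(Interval(1/4, 62/3), {-95/2, -7/4, -4/5}))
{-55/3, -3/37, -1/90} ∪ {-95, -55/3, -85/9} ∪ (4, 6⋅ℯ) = {-95, -55/3, -85/9, -3/37, -1/90} ∪ (4, 6⋅ℯ)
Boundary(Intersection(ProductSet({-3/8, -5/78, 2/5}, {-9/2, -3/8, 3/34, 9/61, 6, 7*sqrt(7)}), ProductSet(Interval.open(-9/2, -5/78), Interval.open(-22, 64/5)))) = ProductSet({-3/8}, {-9/2, -3/8, 3/34, 9/61, 6})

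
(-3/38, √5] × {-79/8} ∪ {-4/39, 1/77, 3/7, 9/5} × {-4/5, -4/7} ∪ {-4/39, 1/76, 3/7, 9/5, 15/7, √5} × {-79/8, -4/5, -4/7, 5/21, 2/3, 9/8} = ({-4/39, 1/77, 3/7, 9/5} × {-4/5, -4/7}) ∪ ((-3/38, √5] × {-79/8}) ∪ ({-4/39, 1/76, 3/7, 9/5, 15/7, √5} × {-79/8, -4/5, -4/7, 5/21, 2/3, 9/8})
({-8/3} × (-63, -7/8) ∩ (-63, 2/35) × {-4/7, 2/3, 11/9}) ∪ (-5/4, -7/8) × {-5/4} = (-5/4, -7/8) × {-5/4}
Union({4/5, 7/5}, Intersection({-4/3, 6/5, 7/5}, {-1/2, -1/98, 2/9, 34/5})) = {4/5, 7/5}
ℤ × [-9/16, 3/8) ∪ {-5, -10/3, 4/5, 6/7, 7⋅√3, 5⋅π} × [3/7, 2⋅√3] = (ℤ × [-9/16, 3/8)) ∪ ({-5, -10/3, 4/5, 6/7, 7⋅√3, 5⋅π} × [3/7, 2⋅√3])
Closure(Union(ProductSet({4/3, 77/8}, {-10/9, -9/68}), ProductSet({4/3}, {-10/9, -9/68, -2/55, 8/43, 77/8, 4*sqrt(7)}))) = Union(ProductSet({4/3}, {-10/9, -9/68, -2/55, 8/43, 77/8, 4*sqrt(7)}), ProductSet({4/3, 77/8}, {-10/9, -9/68}))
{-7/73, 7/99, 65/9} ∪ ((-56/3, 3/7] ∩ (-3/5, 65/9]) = (-3/5, 3/7] ∪ {65/9}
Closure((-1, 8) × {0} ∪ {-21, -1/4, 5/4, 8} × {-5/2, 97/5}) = ([-1, 8] × {0}) ∪ ({-21, -1/4, 5/4, 8} × {-5/2, 97/5})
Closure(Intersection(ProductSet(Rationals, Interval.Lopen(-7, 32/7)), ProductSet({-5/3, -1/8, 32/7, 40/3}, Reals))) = ProductSet({-5/3, -1/8, 32/7, 40/3}, Interval(-7, 32/7))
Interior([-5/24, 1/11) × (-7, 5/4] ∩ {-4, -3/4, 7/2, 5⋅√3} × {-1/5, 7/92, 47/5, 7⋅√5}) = ∅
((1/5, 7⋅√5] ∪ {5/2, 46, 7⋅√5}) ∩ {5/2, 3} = {5/2, 3}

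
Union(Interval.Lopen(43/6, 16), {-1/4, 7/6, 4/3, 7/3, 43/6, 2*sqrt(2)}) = Union({-1/4, 7/6, 4/3, 7/3, 2*sqrt(2)}, Interval(43/6, 16))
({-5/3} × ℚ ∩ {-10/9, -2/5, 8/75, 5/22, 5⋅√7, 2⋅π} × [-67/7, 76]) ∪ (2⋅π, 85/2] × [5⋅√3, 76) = (2⋅π, 85/2] × [5⋅√3, 76)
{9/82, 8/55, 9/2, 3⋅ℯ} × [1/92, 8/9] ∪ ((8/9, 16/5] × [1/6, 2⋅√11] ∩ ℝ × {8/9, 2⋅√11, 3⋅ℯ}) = ({9/82, 8/55, 9/2, 3⋅ℯ} × [1/92, 8/9]) ∪ ((8/9, 16/5] × {8/9, 2⋅√11})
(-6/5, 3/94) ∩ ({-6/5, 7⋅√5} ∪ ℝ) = (-6/5, 3/94)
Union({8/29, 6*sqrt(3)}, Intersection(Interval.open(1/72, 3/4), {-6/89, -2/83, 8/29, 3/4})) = {8/29, 6*sqrt(3)}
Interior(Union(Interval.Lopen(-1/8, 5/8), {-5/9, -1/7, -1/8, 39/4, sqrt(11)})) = Interval.open(-1/8, 5/8)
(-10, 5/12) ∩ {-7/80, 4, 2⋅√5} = {-7/80}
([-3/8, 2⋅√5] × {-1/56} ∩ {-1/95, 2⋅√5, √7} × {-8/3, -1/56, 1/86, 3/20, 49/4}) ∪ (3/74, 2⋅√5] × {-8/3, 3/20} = ({-1/95, 2⋅√5, √7} × {-1/56}) ∪ ((3/74, 2⋅√5] × {-8/3, 3/20})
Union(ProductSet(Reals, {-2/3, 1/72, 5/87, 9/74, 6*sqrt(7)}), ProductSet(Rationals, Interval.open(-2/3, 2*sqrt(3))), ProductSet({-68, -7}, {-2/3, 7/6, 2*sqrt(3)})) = Union(ProductSet({-68, -7}, {-2/3, 7/6, 2*sqrt(3)}), ProductSet(Rationals, Interval.open(-2/3, 2*sqrt(3))), ProductSet(Reals, {-2/3, 1/72, 5/87, 9/74, 6*sqrt(7)}))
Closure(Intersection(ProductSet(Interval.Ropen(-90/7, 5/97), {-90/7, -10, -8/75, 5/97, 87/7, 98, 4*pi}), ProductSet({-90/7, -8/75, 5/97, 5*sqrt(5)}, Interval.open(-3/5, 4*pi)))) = ProductSet({-90/7, -8/75}, {-8/75, 5/97, 87/7})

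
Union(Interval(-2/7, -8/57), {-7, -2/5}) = Union({-7, -2/5}, Interval(-2/7, -8/57))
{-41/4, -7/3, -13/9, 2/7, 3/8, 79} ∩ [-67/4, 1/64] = {-41/4, -7/3, -13/9}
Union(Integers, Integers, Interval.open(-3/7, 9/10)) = Union(Integers, Interval.open(-3/7, 9/10))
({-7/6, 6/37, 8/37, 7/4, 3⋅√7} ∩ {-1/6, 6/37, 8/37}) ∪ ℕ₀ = ℕ₀ ∪ {6/37, 8/37}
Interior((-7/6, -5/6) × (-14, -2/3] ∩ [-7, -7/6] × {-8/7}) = ∅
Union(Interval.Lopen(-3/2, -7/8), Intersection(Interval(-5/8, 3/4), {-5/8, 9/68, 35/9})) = Union({-5/8, 9/68}, Interval.Lopen(-3/2, -7/8))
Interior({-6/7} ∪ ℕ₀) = ∅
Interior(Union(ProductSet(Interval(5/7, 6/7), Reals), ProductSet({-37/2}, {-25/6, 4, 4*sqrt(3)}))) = ProductSet(Interval.open(5/7, 6/7), Reals)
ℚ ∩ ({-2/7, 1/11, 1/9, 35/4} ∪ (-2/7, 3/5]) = {35/4} ∪ (ℚ ∩ [-2/7, 3/5])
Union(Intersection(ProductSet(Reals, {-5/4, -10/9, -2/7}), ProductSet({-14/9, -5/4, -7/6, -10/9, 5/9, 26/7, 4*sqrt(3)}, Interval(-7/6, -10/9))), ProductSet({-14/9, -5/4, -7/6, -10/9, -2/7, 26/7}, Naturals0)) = Union(ProductSet({-14/9, -5/4, -7/6, -10/9, -2/7, 26/7}, Naturals0), ProductSet({-14/9, -5/4, -7/6, -10/9, 5/9, 26/7, 4*sqrt(3)}, {-10/9}))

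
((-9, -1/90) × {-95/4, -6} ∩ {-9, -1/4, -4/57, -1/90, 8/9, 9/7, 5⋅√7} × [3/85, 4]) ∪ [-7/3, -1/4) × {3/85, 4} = [-7/3, -1/4) × {3/85, 4}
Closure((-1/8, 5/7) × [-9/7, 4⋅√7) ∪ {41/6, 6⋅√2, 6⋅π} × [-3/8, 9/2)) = ({-1/8, 5/7} × [-9/7, 4⋅√7]) ∪ ([-1/8, 5/7] × {-9/7, 4⋅√7}) ∪ ((-1/8, 5/7) × [-9/7, 4⋅√7)) ∪ ({41/6, 6⋅√2, 6⋅π} × [-3/8, 9/2])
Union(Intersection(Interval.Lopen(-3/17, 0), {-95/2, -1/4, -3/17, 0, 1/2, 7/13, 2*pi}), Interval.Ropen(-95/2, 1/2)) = Interval.Ropen(-95/2, 1/2)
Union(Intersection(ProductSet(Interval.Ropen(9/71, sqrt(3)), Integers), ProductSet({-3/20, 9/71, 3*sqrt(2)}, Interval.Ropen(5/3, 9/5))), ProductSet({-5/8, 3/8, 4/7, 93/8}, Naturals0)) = ProductSet({-5/8, 3/8, 4/7, 93/8}, Naturals0)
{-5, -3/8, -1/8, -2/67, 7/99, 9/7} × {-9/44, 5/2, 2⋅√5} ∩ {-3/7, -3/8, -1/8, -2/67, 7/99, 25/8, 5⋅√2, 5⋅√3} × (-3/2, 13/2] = {-3/8, -1/8, -2/67, 7/99} × {-9/44, 5/2, 2⋅√5}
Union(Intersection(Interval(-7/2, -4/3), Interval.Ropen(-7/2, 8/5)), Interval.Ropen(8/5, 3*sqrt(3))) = Union(Interval(-7/2, -4/3), Interval.Ropen(8/5, 3*sqrt(3)))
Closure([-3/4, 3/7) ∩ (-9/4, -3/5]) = [-3/4, -3/5]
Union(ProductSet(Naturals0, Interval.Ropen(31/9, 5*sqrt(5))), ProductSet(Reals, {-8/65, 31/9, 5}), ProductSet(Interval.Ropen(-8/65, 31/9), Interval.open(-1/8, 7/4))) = Union(ProductSet(Interval.Ropen(-8/65, 31/9), Interval.open(-1/8, 7/4)), ProductSet(Naturals0, Interval.Ropen(31/9, 5*sqrt(5))), ProductSet(Reals, {-8/65, 31/9, 5}))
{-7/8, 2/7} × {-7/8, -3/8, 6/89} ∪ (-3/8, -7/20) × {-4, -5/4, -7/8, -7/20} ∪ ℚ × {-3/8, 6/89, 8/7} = (ℚ × {-3/8, 6/89, 8/7}) ∪ ({-7/8, 2/7} × {-7/8, -3/8, 6/89}) ∪ ((-3/8, -7/20) × {-4, -5/4, -7/8, -7/20})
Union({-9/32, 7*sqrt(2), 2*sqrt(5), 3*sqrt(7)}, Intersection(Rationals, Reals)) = Union({7*sqrt(2), 2*sqrt(5), 3*sqrt(7)}, Rationals)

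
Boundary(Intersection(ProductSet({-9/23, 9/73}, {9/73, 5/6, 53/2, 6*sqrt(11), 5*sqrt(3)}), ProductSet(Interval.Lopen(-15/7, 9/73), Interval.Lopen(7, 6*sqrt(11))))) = ProductSet({-9/23, 9/73}, {6*sqrt(11), 5*sqrt(3)})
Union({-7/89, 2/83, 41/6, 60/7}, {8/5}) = {-7/89, 2/83, 8/5, 41/6, 60/7}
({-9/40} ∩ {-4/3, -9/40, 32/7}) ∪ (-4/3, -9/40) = (-4/3, -9/40]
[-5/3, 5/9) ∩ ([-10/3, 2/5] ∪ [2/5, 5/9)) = [-5/3, 5/9)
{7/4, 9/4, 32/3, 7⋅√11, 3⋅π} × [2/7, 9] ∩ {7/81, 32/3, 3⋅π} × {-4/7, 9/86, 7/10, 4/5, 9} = {32/3, 3⋅π} × {7/10, 4/5, 9}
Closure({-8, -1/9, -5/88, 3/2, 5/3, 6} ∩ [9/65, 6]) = {3/2, 5/3, 6}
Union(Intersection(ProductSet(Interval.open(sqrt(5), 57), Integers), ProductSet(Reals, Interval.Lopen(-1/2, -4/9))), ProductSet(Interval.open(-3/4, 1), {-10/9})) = ProductSet(Interval.open(-3/4, 1), {-10/9})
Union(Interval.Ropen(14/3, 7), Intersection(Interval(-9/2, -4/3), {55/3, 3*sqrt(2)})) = Interval.Ropen(14/3, 7)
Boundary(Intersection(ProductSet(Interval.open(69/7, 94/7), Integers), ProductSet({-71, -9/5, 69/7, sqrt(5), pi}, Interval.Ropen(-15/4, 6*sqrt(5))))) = EmptySet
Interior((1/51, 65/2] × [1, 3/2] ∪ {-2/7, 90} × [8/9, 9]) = (1/51, 65/2) × (1, 3/2)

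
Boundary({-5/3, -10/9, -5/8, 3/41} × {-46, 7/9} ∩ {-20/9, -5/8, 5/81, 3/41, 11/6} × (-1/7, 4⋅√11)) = {-5/8, 3/41} × {7/9}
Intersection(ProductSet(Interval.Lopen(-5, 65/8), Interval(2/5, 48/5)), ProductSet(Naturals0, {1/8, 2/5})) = ProductSet(Range(0, 9, 1), {2/5})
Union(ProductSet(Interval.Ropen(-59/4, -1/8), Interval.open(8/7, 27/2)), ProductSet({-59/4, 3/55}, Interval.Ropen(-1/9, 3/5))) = Union(ProductSet({-59/4, 3/55}, Interval.Ropen(-1/9, 3/5)), ProductSet(Interval.Ropen(-59/4, -1/8), Interval.open(8/7, 27/2)))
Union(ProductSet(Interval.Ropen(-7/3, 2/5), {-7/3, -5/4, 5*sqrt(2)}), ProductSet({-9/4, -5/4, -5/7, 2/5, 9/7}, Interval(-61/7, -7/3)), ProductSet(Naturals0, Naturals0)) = Union(ProductSet({-9/4, -5/4, -5/7, 2/5, 9/7}, Interval(-61/7, -7/3)), ProductSet(Interval.Ropen(-7/3, 2/5), {-7/3, -5/4, 5*sqrt(2)}), ProductSet(Naturals0, Naturals0))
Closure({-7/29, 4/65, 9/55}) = {-7/29, 4/65, 9/55}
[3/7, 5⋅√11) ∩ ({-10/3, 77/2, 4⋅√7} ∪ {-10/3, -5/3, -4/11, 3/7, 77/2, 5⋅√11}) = {3/7, 4⋅√7}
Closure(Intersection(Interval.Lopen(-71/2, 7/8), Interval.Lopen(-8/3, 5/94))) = Interval(-8/3, 5/94)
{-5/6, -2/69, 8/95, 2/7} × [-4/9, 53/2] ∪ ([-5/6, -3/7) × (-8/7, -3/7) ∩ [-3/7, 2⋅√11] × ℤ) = {-5/6, -2/69, 8/95, 2/7} × [-4/9, 53/2]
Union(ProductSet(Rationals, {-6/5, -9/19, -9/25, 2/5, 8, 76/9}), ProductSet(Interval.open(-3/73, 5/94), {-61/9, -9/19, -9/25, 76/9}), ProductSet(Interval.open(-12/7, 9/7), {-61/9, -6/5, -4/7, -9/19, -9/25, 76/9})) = Union(ProductSet(Interval.open(-12/7, 9/7), {-61/9, -6/5, -4/7, -9/19, -9/25, 76/9}), ProductSet(Rationals, {-6/5, -9/19, -9/25, 2/5, 8, 76/9}))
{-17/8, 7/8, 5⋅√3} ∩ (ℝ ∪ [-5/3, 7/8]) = {-17/8, 7/8, 5⋅√3}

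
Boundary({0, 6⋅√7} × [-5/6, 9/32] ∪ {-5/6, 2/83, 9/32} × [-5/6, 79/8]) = ({-5/6, 2/83, 9/32} × [-5/6, 79/8]) ∪ ({0, 6⋅√7} × [-5/6, 9/32])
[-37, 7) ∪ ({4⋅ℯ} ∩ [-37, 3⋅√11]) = [-37, 7)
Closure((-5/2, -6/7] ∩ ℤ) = {-2, -1}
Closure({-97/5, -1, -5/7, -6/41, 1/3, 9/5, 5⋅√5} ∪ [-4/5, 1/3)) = {-97/5, -1, 9/5, 5⋅√5} ∪ [-4/5, 1/3]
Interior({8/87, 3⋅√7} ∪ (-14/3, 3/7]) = (-14/3, 3/7)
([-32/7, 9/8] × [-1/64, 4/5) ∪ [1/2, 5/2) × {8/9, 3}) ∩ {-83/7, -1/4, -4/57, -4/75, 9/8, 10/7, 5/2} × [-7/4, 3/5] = {-1/4, -4/57, -4/75, 9/8} × [-1/64, 3/5]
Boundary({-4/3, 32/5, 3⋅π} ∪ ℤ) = ℤ ∪ {-4/3, 32/5, 3⋅π}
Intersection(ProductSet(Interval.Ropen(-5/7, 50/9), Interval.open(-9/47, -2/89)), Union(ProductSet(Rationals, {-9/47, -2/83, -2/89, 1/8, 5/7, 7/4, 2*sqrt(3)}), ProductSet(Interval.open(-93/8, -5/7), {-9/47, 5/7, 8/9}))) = ProductSet(Intersection(Interval.Ropen(-5/7, 50/9), Rationals), {-2/83})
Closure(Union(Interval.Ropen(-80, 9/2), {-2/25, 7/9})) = Interval(-80, 9/2)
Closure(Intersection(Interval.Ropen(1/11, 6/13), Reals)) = Interval(1/11, 6/13)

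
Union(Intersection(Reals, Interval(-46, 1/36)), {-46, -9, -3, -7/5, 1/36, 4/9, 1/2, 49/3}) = Union({4/9, 1/2, 49/3}, Interval(-46, 1/36))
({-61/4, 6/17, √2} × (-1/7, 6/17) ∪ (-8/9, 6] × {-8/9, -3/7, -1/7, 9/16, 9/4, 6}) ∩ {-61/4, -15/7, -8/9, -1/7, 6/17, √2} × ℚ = ({-61/4, 6/17, √2} × (ℚ ∩ (-1/7, 6/17))) ∪ ({-1/7, 6/17, √2} × {-8/9, -3/7, -1/7, 9/16, 9/4, 6})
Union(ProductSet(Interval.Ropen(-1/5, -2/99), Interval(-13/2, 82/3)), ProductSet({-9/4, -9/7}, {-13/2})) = Union(ProductSet({-9/4, -9/7}, {-13/2}), ProductSet(Interval.Ropen(-1/5, -2/99), Interval(-13/2, 82/3)))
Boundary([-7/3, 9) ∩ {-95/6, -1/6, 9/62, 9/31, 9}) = {-1/6, 9/62, 9/31}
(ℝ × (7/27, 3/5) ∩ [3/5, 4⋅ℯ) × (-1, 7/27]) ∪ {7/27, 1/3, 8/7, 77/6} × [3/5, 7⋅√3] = {7/27, 1/3, 8/7, 77/6} × [3/5, 7⋅√3]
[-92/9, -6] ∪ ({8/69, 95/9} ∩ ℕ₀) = [-92/9, -6]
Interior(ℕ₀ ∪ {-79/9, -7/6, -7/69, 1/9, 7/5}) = ∅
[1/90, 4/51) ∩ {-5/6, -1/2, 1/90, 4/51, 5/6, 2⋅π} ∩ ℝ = {1/90}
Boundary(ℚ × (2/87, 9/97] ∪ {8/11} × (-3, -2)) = (ℝ × [2/87, 9/97]) ∪ ({8/11} × [-3, -2])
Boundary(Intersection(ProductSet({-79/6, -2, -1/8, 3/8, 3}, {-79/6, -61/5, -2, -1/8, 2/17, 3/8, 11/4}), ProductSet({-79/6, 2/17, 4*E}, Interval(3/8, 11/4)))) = ProductSet({-79/6}, {3/8, 11/4})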